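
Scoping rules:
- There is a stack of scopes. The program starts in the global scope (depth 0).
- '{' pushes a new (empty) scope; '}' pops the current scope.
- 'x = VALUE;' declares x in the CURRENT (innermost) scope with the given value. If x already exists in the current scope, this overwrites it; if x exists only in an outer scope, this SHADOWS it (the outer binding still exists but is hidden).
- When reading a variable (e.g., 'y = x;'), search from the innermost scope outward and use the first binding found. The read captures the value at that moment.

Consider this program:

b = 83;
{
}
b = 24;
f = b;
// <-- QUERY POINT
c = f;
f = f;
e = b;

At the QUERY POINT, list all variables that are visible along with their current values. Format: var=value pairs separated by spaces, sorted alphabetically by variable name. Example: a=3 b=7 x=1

Step 1: declare b=83 at depth 0
Step 2: enter scope (depth=1)
Step 3: exit scope (depth=0)
Step 4: declare b=24 at depth 0
Step 5: declare f=(read b)=24 at depth 0
Visible at query point: b=24 f=24

Answer: b=24 f=24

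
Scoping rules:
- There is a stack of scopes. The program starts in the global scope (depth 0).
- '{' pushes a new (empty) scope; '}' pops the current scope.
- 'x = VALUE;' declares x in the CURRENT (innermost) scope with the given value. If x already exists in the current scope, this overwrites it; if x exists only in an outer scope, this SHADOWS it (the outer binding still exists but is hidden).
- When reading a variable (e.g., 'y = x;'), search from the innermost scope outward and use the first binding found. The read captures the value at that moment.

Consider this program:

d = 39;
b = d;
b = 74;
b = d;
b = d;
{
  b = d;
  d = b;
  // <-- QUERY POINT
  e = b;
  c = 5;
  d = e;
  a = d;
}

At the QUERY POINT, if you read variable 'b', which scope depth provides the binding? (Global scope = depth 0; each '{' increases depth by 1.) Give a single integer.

Step 1: declare d=39 at depth 0
Step 2: declare b=(read d)=39 at depth 0
Step 3: declare b=74 at depth 0
Step 4: declare b=(read d)=39 at depth 0
Step 5: declare b=(read d)=39 at depth 0
Step 6: enter scope (depth=1)
Step 7: declare b=(read d)=39 at depth 1
Step 8: declare d=(read b)=39 at depth 1
Visible at query point: b=39 d=39

Answer: 1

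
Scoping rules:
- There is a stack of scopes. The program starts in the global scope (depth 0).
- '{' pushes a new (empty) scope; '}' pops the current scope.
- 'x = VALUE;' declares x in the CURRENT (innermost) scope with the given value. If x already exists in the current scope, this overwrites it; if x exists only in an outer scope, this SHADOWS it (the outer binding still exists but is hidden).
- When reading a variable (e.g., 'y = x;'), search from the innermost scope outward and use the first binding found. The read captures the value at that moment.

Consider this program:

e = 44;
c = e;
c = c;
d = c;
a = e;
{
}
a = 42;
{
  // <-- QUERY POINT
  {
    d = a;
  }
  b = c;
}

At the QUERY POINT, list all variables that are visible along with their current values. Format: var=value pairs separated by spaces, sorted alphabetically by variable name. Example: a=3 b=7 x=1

Step 1: declare e=44 at depth 0
Step 2: declare c=(read e)=44 at depth 0
Step 3: declare c=(read c)=44 at depth 0
Step 4: declare d=(read c)=44 at depth 0
Step 5: declare a=(read e)=44 at depth 0
Step 6: enter scope (depth=1)
Step 7: exit scope (depth=0)
Step 8: declare a=42 at depth 0
Step 9: enter scope (depth=1)
Visible at query point: a=42 c=44 d=44 e=44

Answer: a=42 c=44 d=44 e=44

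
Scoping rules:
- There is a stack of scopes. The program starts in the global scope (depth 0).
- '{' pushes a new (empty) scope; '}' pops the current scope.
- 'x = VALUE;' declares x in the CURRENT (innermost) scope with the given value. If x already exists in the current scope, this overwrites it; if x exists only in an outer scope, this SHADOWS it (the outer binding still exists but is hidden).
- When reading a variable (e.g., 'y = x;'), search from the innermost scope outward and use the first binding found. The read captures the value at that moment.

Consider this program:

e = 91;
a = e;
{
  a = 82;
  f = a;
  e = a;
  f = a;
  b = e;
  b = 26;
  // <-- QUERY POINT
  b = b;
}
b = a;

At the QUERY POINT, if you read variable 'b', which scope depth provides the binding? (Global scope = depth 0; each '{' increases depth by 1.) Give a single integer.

Answer: 1

Derivation:
Step 1: declare e=91 at depth 0
Step 2: declare a=(read e)=91 at depth 0
Step 3: enter scope (depth=1)
Step 4: declare a=82 at depth 1
Step 5: declare f=(read a)=82 at depth 1
Step 6: declare e=(read a)=82 at depth 1
Step 7: declare f=(read a)=82 at depth 1
Step 8: declare b=(read e)=82 at depth 1
Step 9: declare b=26 at depth 1
Visible at query point: a=82 b=26 e=82 f=82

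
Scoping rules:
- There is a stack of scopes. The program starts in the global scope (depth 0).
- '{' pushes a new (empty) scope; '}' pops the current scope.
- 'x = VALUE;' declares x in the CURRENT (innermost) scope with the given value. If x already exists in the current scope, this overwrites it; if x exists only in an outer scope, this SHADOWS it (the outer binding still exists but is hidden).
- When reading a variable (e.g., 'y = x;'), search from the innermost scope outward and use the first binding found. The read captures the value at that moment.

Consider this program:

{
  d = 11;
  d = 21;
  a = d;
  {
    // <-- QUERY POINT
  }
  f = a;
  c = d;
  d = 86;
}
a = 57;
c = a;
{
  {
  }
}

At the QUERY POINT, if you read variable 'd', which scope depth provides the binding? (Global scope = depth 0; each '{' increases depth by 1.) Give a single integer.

Step 1: enter scope (depth=1)
Step 2: declare d=11 at depth 1
Step 3: declare d=21 at depth 1
Step 4: declare a=(read d)=21 at depth 1
Step 5: enter scope (depth=2)
Visible at query point: a=21 d=21

Answer: 1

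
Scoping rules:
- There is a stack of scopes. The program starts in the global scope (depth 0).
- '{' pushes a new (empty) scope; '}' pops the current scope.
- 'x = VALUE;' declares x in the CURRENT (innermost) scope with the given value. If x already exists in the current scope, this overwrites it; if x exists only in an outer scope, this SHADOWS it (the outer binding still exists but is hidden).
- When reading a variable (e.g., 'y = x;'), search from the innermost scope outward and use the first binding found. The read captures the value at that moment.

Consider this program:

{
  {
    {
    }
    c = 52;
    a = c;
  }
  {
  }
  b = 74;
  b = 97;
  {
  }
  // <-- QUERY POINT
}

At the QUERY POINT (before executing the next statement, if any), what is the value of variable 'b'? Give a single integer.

Answer: 97

Derivation:
Step 1: enter scope (depth=1)
Step 2: enter scope (depth=2)
Step 3: enter scope (depth=3)
Step 4: exit scope (depth=2)
Step 5: declare c=52 at depth 2
Step 6: declare a=(read c)=52 at depth 2
Step 7: exit scope (depth=1)
Step 8: enter scope (depth=2)
Step 9: exit scope (depth=1)
Step 10: declare b=74 at depth 1
Step 11: declare b=97 at depth 1
Step 12: enter scope (depth=2)
Step 13: exit scope (depth=1)
Visible at query point: b=97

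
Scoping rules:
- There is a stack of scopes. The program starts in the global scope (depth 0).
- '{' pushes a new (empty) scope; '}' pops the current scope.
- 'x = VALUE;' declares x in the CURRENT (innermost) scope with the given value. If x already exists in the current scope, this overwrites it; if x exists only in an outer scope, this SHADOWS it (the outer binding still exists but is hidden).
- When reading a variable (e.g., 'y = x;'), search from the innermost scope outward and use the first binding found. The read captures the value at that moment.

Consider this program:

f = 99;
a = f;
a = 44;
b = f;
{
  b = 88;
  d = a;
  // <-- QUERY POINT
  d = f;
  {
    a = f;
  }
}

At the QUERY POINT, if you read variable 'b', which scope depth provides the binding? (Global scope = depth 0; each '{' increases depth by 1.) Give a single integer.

Step 1: declare f=99 at depth 0
Step 2: declare a=(read f)=99 at depth 0
Step 3: declare a=44 at depth 0
Step 4: declare b=(read f)=99 at depth 0
Step 5: enter scope (depth=1)
Step 6: declare b=88 at depth 1
Step 7: declare d=(read a)=44 at depth 1
Visible at query point: a=44 b=88 d=44 f=99

Answer: 1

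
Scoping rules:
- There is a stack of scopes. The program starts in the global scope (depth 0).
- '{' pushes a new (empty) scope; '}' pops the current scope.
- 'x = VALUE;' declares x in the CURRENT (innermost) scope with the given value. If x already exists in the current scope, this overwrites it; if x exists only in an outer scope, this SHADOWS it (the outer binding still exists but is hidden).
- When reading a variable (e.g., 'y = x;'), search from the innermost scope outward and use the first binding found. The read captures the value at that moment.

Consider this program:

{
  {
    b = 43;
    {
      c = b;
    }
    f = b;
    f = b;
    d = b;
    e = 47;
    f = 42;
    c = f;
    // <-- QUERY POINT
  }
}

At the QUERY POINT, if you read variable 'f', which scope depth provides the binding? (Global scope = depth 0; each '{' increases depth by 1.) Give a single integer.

Answer: 2

Derivation:
Step 1: enter scope (depth=1)
Step 2: enter scope (depth=2)
Step 3: declare b=43 at depth 2
Step 4: enter scope (depth=3)
Step 5: declare c=(read b)=43 at depth 3
Step 6: exit scope (depth=2)
Step 7: declare f=(read b)=43 at depth 2
Step 8: declare f=(read b)=43 at depth 2
Step 9: declare d=(read b)=43 at depth 2
Step 10: declare e=47 at depth 2
Step 11: declare f=42 at depth 2
Step 12: declare c=(read f)=42 at depth 2
Visible at query point: b=43 c=42 d=43 e=47 f=42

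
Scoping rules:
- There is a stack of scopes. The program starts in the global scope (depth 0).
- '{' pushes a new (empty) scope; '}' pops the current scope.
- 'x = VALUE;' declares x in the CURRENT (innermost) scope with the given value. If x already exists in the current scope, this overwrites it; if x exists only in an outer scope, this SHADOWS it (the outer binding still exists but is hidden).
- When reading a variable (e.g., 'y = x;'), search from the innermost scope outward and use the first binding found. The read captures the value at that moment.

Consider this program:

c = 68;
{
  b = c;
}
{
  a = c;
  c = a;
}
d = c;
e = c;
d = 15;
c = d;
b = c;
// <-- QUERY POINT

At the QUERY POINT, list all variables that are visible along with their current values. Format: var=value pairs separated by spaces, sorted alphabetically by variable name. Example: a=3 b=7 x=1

Step 1: declare c=68 at depth 0
Step 2: enter scope (depth=1)
Step 3: declare b=(read c)=68 at depth 1
Step 4: exit scope (depth=0)
Step 5: enter scope (depth=1)
Step 6: declare a=(read c)=68 at depth 1
Step 7: declare c=(read a)=68 at depth 1
Step 8: exit scope (depth=0)
Step 9: declare d=(read c)=68 at depth 0
Step 10: declare e=(read c)=68 at depth 0
Step 11: declare d=15 at depth 0
Step 12: declare c=(read d)=15 at depth 0
Step 13: declare b=(read c)=15 at depth 0
Visible at query point: b=15 c=15 d=15 e=68

Answer: b=15 c=15 d=15 e=68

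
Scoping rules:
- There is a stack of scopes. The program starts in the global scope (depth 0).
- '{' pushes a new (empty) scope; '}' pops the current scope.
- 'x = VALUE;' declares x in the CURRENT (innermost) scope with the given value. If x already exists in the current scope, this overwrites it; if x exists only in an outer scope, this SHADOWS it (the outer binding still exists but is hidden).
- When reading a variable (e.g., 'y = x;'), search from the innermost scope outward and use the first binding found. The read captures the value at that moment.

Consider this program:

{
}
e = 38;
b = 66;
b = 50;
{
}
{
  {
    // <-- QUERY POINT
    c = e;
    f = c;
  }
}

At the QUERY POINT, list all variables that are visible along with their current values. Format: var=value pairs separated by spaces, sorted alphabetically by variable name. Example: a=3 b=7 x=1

Answer: b=50 e=38

Derivation:
Step 1: enter scope (depth=1)
Step 2: exit scope (depth=0)
Step 3: declare e=38 at depth 0
Step 4: declare b=66 at depth 0
Step 5: declare b=50 at depth 0
Step 6: enter scope (depth=1)
Step 7: exit scope (depth=0)
Step 8: enter scope (depth=1)
Step 9: enter scope (depth=2)
Visible at query point: b=50 e=38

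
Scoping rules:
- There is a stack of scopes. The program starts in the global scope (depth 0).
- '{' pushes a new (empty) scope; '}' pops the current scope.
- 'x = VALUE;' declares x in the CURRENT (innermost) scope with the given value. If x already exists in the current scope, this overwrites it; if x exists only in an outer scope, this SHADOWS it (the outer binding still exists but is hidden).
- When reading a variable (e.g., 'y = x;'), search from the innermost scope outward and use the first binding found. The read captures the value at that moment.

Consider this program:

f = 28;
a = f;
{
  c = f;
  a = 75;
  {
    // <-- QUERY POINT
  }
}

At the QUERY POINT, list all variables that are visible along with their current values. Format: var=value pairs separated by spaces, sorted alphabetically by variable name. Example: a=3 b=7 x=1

Answer: a=75 c=28 f=28

Derivation:
Step 1: declare f=28 at depth 0
Step 2: declare a=(read f)=28 at depth 0
Step 3: enter scope (depth=1)
Step 4: declare c=(read f)=28 at depth 1
Step 5: declare a=75 at depth 1
Step 6: enter scope (depth=2)
Visible at query point: a=75 c=28 f=28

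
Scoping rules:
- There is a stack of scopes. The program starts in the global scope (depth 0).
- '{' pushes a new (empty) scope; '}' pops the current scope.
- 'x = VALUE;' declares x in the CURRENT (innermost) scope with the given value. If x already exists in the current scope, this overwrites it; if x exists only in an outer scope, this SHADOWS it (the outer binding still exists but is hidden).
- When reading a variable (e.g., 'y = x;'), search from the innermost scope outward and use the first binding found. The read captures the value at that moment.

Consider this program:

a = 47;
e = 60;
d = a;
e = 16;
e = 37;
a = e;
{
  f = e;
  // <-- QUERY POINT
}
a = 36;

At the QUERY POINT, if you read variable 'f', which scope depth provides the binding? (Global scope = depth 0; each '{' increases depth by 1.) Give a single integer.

Answer: 1

Derivation:
Step 1: declare a=47 at depth 0
Step 2: declare e=60 at depth 0
Step 3: declare d=(read a)=47 at depth 0
Step 4: declare e=16 at depth 0
Step 5: declare e=37 at depth 0
Step 6: declare a=(read e)=37 at depth 0
Step 7: enter scope (depth=1)
Step 8: declare f=(read e)=37 at depth 1
Visible at query point: a=37 d=47 e=37 f=37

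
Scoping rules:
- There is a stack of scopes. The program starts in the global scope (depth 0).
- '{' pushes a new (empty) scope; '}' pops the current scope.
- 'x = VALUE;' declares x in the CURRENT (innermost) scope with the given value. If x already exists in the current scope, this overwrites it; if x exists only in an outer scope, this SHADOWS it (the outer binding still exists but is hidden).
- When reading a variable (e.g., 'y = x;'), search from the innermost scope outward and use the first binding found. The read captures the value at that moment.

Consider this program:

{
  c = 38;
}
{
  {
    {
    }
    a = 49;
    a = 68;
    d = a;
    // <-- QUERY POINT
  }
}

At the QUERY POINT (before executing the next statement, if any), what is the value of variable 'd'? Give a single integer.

Answer: 68

Derivation:
Step 1: enter scope (depth=1)
Step 2: declare c=38 at depth 1
Step 3: exit scope (depth=0)
Step 4: enter scope (depth=1)
Step 5: enter scope (depth=2)
Step 6: enter scope (depth=3)
Step 7: exit scope (depth=2)
Step 8: declare a=49 at depth 2
Step 9: declare a=68 at depth 2
Step 10: declare d=(read a)=68 at depth 2
Visible at query point: a=68 d=68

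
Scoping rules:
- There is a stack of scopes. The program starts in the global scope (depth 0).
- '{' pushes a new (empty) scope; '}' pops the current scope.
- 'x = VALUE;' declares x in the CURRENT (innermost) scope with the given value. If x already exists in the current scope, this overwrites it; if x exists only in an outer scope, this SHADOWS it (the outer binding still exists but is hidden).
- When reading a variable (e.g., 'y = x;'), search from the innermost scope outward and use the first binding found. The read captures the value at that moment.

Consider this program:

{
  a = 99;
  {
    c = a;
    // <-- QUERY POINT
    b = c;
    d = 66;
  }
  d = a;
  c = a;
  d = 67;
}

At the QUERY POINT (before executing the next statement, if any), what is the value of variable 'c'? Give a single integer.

Step 1: enter scope (depth=1)
Step 2: declare a=99 at depth 1
Step 3: enter scope (depth=2)
Step 4: declare c=(read a)=99 at depth 2
Visible at query point: a=99 c=99

Answer: 99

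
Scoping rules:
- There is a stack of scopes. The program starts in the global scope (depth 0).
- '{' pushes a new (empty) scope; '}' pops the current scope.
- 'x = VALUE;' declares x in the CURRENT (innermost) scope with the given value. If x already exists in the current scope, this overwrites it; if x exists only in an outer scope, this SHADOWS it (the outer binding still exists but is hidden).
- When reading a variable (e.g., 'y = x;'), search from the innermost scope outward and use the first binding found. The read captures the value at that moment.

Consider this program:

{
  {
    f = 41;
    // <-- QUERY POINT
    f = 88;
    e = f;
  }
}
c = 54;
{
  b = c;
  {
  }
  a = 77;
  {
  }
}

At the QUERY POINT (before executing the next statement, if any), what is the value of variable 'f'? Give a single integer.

Step 1: enter scope (depth=1)
Step 2: enter scope (depth=2)
Step 3: declare f=41 at depth 2
Visible at query point: f=41

Answer: 41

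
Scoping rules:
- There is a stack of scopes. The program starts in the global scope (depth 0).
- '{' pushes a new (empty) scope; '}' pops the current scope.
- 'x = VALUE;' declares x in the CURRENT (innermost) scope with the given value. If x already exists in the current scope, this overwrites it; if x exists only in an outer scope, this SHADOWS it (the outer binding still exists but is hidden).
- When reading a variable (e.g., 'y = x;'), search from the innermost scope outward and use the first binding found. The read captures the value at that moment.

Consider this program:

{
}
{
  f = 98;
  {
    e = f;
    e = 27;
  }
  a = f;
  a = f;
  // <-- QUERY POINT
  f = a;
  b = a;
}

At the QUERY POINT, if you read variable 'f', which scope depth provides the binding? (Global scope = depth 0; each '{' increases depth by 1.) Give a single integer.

Step 1: enter scope (depth=1)
Step 2: exit scope (depth=0)
Step 3: enter scope (depth=1)
Step 4: declare f=98 at depth 1
Step 5: enter scope (depth=2)
Step 6: declare e=(read f)=98 at depth 2
Step 7: declare e=27 at depth 2
Step 8: exit scope (depth=1)
Step 9: declare a=(read f)=98 at depth 1
Step 10: declare a=(read f)=98 at depth 1
Visible at query point: a=98 f=98

Answer: 1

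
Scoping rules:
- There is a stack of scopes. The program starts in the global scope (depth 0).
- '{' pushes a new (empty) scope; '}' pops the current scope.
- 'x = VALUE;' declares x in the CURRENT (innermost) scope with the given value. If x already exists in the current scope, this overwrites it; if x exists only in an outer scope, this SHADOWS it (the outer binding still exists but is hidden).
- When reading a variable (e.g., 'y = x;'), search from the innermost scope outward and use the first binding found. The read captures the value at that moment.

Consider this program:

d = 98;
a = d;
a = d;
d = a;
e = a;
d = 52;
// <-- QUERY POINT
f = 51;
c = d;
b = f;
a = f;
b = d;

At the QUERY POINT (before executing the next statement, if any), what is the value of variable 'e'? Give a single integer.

Step 1: declare d=98 at depth 0
Step 2: declare a=(read d)=98 at depth 0
Step 3: declare a=(read d)=98 at depth 0
Step 4: declare d=(read a)=98 at depth 0
Step 5: declare e=(read a)=98 at depth 0
Step 6: declare d=52 at depth 0
Visible at query point: a=98 d=52 e=98

Answer: 98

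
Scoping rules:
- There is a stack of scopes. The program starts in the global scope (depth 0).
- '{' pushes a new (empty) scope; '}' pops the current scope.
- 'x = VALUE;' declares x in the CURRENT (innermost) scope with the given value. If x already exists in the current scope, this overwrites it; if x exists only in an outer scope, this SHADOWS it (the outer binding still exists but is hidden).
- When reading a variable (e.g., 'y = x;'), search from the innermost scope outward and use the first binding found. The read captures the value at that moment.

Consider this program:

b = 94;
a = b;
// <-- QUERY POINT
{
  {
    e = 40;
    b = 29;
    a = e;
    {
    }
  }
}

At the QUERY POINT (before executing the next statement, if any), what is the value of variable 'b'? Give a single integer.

Answer: 94

Derivation:
Step 1: declare b=94 at depth 0
Step 2: declare a=(read b)=94 at depth 0
Visible at query point: a=94 b=94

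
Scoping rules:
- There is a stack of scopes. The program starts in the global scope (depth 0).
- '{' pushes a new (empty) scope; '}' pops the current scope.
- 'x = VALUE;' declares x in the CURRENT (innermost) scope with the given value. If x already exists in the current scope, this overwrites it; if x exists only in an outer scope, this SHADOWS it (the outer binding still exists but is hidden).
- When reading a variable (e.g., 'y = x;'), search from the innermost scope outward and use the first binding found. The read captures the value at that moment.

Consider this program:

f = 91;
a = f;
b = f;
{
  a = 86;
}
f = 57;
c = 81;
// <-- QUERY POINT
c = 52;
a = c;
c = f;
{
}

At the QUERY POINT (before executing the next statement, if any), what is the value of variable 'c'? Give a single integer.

Answer: 81

Derivation:
Step 1: declare f=91 at depth 0
Step 2: declare a=(read f)=91 at depth 0
Step 3: declare b=(read f)=91 at depth 0
Step 4: enter scope (depth=1)
Step 5: declare a=86 at depth 1
Step 6: exit scope (depth=0)
Step 7: declare f=57 at depth 0
Step 8: declare c=81 at depth 0
Visible at query point: a=91 b=91 c=81 f=57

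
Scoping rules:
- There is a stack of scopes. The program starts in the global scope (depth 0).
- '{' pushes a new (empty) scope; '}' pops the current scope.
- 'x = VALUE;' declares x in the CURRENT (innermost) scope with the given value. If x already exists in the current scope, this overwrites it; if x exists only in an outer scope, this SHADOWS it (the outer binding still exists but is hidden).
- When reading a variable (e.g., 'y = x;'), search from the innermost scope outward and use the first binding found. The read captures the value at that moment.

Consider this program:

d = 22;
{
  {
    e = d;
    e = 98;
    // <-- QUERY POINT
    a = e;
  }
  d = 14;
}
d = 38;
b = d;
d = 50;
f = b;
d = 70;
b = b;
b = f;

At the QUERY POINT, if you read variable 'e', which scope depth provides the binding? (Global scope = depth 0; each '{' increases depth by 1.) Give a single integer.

Step 1: declare d=22 at depth 0
Step 2: enter scope (depth=1)
Step 3: enter scope (depth=2)
Step 4: declare e=(read d)=22 at depth 2
Step 5: declare e=98 at depth 2
Visible at query point: d=22 e=98

Answer: 2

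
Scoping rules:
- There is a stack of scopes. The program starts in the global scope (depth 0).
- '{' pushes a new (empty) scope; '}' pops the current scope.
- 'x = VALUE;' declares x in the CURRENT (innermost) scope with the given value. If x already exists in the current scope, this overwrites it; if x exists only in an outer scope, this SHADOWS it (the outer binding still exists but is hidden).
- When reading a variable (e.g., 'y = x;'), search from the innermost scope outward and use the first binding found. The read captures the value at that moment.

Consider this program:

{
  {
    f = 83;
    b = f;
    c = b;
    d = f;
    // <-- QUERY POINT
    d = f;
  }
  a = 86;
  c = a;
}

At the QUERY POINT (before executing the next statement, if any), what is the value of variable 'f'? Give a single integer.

Answer: 83

Derivation:
Step 1: enter scope (depth=1)
Step 2: enter scope (depth=2)
Step 3: declare f=83 at depth 2
Step 4: declare b=(read f)=83 at depth 2
Step 5: declare c=(read b)=83 at depth 2
Step 6: declare d=(read f)=83 at depth 2
Visible at query point: b=83 c=83 d=83 f=83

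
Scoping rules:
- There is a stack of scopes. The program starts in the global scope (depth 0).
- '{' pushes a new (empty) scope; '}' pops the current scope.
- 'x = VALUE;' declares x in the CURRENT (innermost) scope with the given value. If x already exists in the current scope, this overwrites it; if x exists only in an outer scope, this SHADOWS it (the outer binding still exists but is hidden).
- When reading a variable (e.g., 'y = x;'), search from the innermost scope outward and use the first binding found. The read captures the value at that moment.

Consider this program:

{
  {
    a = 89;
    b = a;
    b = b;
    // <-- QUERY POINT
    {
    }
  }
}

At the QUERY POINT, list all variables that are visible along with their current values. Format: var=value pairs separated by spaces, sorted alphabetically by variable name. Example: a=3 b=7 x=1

Answer: a=89 b=89

Derivation:
Step 1: enter scope (depth=1)
Step 2: enter scope (depth=2)
Step 3: declare a=89 at depth 2
Step 4: declare b=(read a)=89 at depth 2
Step 5: declare b=(read b)=89 at depth 2
Visible at query point: a=89 b=89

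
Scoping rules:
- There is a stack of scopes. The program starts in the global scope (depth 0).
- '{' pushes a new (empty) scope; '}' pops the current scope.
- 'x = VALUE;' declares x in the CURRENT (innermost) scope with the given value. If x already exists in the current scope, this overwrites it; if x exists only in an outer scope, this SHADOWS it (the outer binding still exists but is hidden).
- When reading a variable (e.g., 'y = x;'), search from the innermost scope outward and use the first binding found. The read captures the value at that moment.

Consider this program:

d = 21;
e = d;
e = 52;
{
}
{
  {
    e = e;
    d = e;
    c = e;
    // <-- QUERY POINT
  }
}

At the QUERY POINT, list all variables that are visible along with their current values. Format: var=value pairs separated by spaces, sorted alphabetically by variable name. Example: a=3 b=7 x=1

Answer: c=52 d=52 e=52

Derivation:
Step 1: declare d=21 at depth 0
Step 2: declare e=(read d)=21 at depth 0
Step 3: declare e=52 at depth 0
Step 4: enter scope (depth=1)
Step 5: exit scope (depth=0)
Step 6: enter scope (depth=1)
Step 7: enter scope (depth=2)
Step 8: declare e=(read e)=52 at depth 2
Step 9: declare d=(read e)=52 at depth 2
Step 10: declare c=(read e)=52 at depth 2
Visible at query point: c=52 d=52 e=52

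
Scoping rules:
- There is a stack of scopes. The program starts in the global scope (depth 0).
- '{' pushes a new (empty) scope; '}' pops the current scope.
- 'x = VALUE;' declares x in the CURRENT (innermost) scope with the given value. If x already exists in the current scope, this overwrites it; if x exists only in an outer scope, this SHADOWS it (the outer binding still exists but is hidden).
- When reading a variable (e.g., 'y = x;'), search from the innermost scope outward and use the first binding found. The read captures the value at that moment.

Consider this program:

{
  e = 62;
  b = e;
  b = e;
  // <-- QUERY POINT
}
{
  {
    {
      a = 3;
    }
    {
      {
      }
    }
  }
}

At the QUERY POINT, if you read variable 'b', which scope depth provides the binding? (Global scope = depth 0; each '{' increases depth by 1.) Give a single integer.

Step 1: enter scope (depth=1)
Step 2: declare e=62 at depth 1
Step 3: declare b=(read e)=62 at depth 1
Step 4: declare b=(read e)=62 at depth 1
Visible at query point: b=62 e=62

Answer: 1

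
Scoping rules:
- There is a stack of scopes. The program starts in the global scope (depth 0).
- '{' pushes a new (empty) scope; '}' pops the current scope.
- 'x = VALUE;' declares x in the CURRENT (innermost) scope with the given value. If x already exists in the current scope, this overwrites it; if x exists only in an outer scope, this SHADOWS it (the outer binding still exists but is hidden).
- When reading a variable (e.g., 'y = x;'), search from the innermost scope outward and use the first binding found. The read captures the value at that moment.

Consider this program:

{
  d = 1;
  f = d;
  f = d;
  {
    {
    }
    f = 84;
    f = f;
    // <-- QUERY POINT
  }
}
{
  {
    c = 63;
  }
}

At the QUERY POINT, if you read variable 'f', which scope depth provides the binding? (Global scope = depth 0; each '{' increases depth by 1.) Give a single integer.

Step 1: enter scope (depth=1)
Step 2: declare d=1 at depth 1
Step 3: declare f=(read d)=1 at depth 1
Step 4: declare f=(read d)=1 at depth 1
Step 5: enter scope (depth=2)
Step 6: enter scope (depth=3)
Step 7: exit scope (depth=2)
Step 8: declare f=84 at depth 2
Step 9: declare f=(read f)=84 at depth 2
Visible at query point: d=1 f=84

Answer: 2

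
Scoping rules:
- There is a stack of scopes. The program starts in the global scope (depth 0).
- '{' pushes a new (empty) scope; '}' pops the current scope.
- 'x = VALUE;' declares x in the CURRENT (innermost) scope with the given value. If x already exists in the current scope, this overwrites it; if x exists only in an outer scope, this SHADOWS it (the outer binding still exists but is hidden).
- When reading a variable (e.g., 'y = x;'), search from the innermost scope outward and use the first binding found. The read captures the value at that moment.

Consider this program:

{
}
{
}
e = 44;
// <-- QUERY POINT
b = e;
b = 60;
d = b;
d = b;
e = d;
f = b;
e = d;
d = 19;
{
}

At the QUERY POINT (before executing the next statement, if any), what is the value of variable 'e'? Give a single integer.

Step 1: enter scope (depth=1)
Step 2: exit scope (depth=0)
Step 3: enter scope (depth=1)
Step 4: exit scope (depth=0)
Step 5: declare e=44 at depth 0
Visible at query point: e=44

Answer: 44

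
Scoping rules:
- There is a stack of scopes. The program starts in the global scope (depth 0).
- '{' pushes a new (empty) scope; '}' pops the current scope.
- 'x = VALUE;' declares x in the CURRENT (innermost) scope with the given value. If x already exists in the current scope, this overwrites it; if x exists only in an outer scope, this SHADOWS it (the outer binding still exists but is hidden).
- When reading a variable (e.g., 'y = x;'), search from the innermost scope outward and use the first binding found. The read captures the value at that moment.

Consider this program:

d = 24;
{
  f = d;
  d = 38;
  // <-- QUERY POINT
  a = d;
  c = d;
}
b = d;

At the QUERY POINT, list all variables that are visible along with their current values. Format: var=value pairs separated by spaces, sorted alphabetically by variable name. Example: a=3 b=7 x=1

Step 1: declare d=24 at depth 0
Step 2: enter scope (depth=1)
Step 3: declare f=(read d)=24 at depth 1
Step 4: declare d=38 at depth 1
Visible at query point: d=38 f=24

Answer: d=38 f=24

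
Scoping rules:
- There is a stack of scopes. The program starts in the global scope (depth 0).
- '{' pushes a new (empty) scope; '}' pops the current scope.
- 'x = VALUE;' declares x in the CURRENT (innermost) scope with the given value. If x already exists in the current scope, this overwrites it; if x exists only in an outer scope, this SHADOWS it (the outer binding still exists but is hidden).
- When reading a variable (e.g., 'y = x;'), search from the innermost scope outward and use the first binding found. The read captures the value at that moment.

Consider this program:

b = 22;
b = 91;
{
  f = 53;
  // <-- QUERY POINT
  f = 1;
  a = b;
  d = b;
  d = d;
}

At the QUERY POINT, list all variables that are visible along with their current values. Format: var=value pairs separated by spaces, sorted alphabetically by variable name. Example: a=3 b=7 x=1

Step 1: declare b=22 at depth 0
Step 2: declare b=91 at depth 0
Step 3: enter scope (depth=1)
Step 4: declare f=53 at depth 1
Visible at query point: b=91 f=53

Answer: b=91 f=53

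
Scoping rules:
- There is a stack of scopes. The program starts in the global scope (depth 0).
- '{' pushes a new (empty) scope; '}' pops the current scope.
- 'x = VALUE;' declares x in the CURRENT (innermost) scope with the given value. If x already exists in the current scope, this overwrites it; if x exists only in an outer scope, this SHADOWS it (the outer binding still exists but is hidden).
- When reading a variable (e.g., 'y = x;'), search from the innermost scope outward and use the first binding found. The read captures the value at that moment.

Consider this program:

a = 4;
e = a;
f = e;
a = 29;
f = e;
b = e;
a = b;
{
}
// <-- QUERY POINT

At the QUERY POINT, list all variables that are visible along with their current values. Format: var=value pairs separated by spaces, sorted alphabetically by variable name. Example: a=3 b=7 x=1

Step 1: declare a=4 at depth 0
Step 2: declare e=(read a)=4 at depth 0
Step 3: declare f=(read e)=4 at depth 0
Step 4: declare a=29 at depth 0
Step 5: declare f=(read e)=4 at depth 0
Step 6: declare b=(read e)=4 at depth 0
Step 7: declare a=(read b)=4 at depth 0
Step 8: enter scope (depth=1)
Step 9: exit scope (depth=0)
Visible at query point: a=4 b=4 e=4 f=4

Answer: a=4 b=4 e=4 f=4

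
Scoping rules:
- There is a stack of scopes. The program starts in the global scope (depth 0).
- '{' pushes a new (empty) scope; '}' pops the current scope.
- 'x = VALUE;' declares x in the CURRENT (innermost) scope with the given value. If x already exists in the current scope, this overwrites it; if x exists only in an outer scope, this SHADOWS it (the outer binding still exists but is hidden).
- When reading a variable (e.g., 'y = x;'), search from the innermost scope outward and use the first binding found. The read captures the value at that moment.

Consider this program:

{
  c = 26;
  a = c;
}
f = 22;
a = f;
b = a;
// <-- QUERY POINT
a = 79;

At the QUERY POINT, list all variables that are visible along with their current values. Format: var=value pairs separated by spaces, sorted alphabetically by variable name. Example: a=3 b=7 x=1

Step 1: enter scope (depth=1)
Step 2: declare c=26 at depth 1
Step 3: declare a=(read c)=26 at depth 1
Step 4: exit scope (depth=0)
Step 5: declare f=22 at depth 0
Step 6: declare a=(read f)=22 at depth 0
Step 7: declare b=(read a)=22 at depth 0
Visible at query point: a=22 b=22 f=22

Answer: a=22 b=22 f=22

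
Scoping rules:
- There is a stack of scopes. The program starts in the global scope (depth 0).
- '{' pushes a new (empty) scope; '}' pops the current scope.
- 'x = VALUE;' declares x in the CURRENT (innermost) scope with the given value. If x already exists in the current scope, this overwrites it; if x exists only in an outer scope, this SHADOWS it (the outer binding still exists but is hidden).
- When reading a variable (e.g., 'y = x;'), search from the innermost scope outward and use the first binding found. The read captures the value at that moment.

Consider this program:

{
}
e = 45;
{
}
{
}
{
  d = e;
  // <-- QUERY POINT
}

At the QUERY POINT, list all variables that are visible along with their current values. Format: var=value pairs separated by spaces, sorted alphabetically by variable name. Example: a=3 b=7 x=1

Step 1: enter scope (depth=1)
Step 2: exit scope (depth=0)
Step 3: declare e=45 at depth 0
Step 4: enter scope (depth=1)
Step 5: exit scope (depth=0)
Step 6: enter scope (depth=1)
Step 7: exit scope (depth=0)
Step 8: enter scope (depth=1)
Step 9: declare d=(read e)=45 at depth 1
Visible at query point: d=45 e=45

Answer: d=45 e=45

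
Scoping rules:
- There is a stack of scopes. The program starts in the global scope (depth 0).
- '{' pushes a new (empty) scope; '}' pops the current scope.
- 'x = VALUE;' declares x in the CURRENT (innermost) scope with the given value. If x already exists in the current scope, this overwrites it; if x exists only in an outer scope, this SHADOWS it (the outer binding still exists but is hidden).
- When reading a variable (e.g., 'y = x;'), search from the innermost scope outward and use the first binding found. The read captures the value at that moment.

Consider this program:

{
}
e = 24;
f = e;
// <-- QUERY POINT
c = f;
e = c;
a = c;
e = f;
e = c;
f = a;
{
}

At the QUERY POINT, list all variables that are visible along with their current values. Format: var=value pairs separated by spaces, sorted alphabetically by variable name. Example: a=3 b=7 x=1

Answer: e=24 f=24

Derivation:
Step 1: enter scope (depth=1)
Step 2: exit scope (depth=0)
Step 3: declare e=24 at depth 0
Step 4: declare f=(read e)=24 at depth 0
Visible at query point: e=24 f=24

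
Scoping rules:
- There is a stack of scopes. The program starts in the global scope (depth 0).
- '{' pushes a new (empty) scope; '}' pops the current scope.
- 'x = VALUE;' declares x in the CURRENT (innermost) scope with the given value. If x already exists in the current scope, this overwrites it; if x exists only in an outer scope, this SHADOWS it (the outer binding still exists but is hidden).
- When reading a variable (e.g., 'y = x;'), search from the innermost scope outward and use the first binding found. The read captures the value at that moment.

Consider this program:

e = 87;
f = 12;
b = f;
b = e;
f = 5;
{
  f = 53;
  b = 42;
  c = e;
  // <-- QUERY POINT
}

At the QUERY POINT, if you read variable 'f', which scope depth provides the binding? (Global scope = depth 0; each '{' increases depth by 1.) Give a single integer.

Answer: 1

Derivation:
Step 1: declare e=87 at depth 0
Step 2: declare f=12 at depth 0
Step 3: declare b=(read f)=12 at depth 0
Step 4: declare b=(read e)=87 at depth 0
Step 5: declare f=5 at depth 0
Step 6: enter scope (depth=1)
Step 7: declare f=53 at depth 1
Step 8: declare b=42 at depth 1
Step 9: declare c=(read e)=87 at depth 1
Visible at query point: b=42 c=87 e=87 f=53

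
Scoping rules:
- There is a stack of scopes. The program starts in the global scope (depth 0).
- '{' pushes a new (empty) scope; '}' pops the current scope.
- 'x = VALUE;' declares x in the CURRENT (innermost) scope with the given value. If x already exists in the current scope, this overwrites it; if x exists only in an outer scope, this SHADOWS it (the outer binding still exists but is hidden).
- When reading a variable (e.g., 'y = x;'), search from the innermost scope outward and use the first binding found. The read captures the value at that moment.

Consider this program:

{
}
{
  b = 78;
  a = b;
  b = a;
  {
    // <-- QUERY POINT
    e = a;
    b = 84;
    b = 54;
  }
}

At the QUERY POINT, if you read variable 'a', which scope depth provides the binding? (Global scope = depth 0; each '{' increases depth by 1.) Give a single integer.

Step 1: enter scope (depth=1)
Step 2: exit scope (depth=0)
Step 3: enter scope (depth=1)
Step 4: declare b=78 at depth 1
Step 5: declare a=(read b)=78 at depth 1
Step 6: declare b=(read a)=78 at depth 1
Step 7: enter scope (depth=2)
Visible at query point: a=78 b=78

Answer: 1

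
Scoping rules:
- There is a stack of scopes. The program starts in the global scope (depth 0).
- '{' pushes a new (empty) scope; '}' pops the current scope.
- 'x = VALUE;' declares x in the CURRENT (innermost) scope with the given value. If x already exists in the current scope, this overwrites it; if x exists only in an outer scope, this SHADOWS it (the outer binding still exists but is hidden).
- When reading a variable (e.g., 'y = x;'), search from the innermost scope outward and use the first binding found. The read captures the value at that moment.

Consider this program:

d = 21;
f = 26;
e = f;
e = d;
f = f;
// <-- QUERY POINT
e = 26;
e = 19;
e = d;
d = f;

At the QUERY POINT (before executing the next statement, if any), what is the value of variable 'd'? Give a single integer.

Step 1: declare d=21 at depth 0
Step 2: declare f=26 at depth 0
Step 3: declare e=(read f)=26 at depth 0
Step 4: declare e=(read d)=21 at depth 0
Step 5: declare f=(read f)=26 at depth 0
Visible at query point: d=21 e=21 f=26

Answer: 21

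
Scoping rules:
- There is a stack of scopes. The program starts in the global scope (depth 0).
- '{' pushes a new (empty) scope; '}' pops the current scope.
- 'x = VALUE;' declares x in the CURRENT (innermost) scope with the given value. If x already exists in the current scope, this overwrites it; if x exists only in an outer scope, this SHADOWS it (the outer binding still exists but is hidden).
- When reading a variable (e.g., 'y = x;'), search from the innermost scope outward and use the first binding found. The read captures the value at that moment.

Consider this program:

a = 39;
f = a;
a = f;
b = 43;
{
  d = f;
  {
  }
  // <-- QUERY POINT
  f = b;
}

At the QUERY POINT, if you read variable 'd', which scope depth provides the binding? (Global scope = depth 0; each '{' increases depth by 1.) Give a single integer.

Step 1: declare a=39 at depth 0
Step 2: declare f=(read a)=39 at depth 0
Step 3: declare a=(read f)=39 at depth 0
Step 4: declare b=43 at depth 0
Step 5: enter scope (depth=1)
Step 6: declare d=(read f)=39 at depth 1
Step 7: enter scope (depth=2)
Step 8: exit scope (depth=1)
Visible at query point: a=39 b=43 d=39 f=39

Answer: 1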